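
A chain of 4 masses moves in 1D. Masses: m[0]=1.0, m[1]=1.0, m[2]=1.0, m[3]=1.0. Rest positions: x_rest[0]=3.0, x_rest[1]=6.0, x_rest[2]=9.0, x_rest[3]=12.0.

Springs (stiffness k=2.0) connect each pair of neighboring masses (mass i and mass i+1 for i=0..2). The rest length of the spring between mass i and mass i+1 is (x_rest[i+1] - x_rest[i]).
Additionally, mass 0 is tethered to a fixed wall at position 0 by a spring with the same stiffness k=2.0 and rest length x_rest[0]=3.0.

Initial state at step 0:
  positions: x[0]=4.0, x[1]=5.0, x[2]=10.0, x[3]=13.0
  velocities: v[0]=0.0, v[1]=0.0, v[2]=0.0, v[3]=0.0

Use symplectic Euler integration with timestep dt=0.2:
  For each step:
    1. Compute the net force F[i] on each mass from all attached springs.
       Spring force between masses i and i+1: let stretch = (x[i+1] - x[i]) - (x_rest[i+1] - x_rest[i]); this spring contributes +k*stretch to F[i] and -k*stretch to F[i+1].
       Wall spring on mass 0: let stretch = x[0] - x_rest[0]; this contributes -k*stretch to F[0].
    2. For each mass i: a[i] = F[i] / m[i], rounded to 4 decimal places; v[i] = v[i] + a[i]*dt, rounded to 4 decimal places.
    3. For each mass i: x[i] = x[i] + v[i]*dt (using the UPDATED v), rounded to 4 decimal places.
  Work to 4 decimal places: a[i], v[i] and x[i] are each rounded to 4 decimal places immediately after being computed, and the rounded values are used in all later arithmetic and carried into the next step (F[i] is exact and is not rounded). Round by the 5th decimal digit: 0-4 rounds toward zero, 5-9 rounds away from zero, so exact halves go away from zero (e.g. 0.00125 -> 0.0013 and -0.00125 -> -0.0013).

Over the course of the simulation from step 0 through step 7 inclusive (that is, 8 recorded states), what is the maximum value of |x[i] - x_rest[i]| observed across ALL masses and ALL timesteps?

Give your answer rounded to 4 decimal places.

Answer: 1.5267

Derivation:
Step 0: x=[4.0000 5.0000 10.0000 13.0000] v=[0.0000 0.0000 0.0000 0.0000]
Step 1: x=[3.7600 5.3200 9.8400 13.0000] v=[-1.2000 1.6000 -0.8000 0.0000]
Step 2: x=[3.3440 5.8768 9.5712 12.9872] v=[-2.0800 2.7840 -1.3440 -0.0640]
Step 3: x=[2.8631 6.5265 9.2801 12.9411] v=[-2.4045 3.2486 -1.4554 -0.2304]
Step 4: x=[2.4462 7.1034 9.0616 12.8421] v=[-2.0844 2.8847 -1.0924 -0.4948]
Step 5: x=[2.2062 7.4644 8.9889 12.6807] v=[-1.2000 1.8051 -0.3635 -0.8070]
Step 6: x=[2.2104 7.5267 9.0896 12.4640] v=[0.0208 0.3116 0.5034 -1.0837]
Step 7: x=[2.4630 7.2887 9.3352 12.2173] v=[1.2632 -1.1898 1.2280 -1.2335]
Max displacement = 1.5267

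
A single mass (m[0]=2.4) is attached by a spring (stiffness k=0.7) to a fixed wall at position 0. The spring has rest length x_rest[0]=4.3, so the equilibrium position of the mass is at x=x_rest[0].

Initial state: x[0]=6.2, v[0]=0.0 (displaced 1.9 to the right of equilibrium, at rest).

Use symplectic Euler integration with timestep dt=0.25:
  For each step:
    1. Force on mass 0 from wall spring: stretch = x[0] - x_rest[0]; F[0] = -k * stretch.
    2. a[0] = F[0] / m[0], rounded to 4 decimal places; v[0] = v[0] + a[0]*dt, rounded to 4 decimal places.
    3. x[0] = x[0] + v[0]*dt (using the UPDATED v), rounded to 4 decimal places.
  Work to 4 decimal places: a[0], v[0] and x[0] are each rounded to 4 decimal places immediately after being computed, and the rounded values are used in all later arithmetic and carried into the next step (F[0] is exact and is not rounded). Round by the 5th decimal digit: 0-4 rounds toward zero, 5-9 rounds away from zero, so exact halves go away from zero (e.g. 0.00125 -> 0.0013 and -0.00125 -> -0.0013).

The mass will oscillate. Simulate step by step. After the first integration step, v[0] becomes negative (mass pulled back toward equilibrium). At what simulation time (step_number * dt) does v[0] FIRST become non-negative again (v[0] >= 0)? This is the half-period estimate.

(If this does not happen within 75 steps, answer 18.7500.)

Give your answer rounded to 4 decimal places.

Step 0: x=[6.2000] v=[0.0000]
Step 1: x=[6.1654] v=[-0.1386]
Step 2: x=[6.0968] v=[-0.2746]
Step 3: x=[5.9954] v=[-0.4056]
Step 4: x=[5.8631] v=[-0.5292]
Step 5: x=[5.7023] v=[-0.6432]
Step 6: x=[5.5159] v=[-0.7455]
Step 7: x=[5.3074] v=[-0.8342]
Step 8: x=[5.0805] v=[-0.9077]
Step 9: x=[4.8394] v=[-0.9646]
Step 10: x=[4.5884] v=[-1.0039]
Step 11: x=[4.3322] v=[-1.0249]
Step 12: x=[4.0754] v=[-1.0273]
Step 13: x=[3.8227] v=[-1.0109]
Step 14: x=[3.5787] v=[-0.9761]
Step 15: x=[3.3478] v=[-0.9235]
Step 16: x=[3.1343] v=[-0.8541]
Step 17: x=[2.9420] v=[-0.7691]
Step 18: x=[2.7745] v=[-0.6701]
Step 19: x=[2.6348] v=[-0.5589]
Step 20: x=[2.5254] v=[-0.4375]
Step 21: x=[2.4484] v=[-0.3081]
Step 22: x=[2.4051] v=[-0.1731]
Step 23: x=[2.3964] v=[-0.0349]
Step 24: x=[2.4224] v=[0.1039]
First v>=0 after going negative at step 24, time=6.0000

Answer: 6.0000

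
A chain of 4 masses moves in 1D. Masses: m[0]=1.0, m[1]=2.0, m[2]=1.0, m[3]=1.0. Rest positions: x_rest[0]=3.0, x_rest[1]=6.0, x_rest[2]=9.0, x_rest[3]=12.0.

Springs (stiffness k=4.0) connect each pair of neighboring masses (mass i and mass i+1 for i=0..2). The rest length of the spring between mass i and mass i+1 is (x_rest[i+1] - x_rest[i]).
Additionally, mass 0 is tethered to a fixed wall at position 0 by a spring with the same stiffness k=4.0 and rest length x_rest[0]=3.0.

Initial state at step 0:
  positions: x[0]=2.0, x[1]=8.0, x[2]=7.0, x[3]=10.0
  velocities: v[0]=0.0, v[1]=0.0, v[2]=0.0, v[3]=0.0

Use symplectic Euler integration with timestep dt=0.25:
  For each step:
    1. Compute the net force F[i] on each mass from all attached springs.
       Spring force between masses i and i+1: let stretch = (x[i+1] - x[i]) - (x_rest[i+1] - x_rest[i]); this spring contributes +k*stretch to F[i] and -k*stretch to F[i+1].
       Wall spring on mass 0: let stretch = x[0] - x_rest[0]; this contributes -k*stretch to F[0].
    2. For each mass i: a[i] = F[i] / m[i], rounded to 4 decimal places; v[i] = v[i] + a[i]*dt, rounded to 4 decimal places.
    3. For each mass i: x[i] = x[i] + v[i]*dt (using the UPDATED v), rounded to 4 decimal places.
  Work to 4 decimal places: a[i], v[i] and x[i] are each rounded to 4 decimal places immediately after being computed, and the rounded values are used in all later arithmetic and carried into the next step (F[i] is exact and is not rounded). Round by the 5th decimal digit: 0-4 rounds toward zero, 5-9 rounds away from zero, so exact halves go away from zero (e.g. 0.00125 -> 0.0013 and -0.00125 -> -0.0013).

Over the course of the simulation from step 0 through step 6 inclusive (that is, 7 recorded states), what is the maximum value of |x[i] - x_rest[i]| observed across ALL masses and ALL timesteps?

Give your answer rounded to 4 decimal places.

Answer: 2.4093

Derivation:
Step 0: x=[2.0000 8.0000 7.0000 10.0000] v=[0.0000 0.0000 0.0000 0.0000]
Step 1: x=[3.0000 7.1250 8.0000 10.0000] v=[4.0000 -3.5000 4.0000 0.0000]
Step 2: x=[4.2813 5.8438 9.2813 10.2500] v=[5.1250 -5.1250 5.1250 1.0000]
Step 3: x=[4.8829 4.7969 9.9454 11.0078] v=[2.4062 -4.1875 2.6562 3.0313]
Step 4: x=[4.2422 4.4043 9.5879 12.2500] v=[-2.5627 -1.5703 -1.4299 4.9689]
Step 5: x=[2.5815 4.6394 8.6001 13.5767] v=[-6.6428 0.9405 -3.9514 5.3068]
Step 6: x=[0.7899 5.1124 7.8662 14.4093] v=[-7.1664 1.8919 -2.9355 3.3302]
Max displacement = 2.4093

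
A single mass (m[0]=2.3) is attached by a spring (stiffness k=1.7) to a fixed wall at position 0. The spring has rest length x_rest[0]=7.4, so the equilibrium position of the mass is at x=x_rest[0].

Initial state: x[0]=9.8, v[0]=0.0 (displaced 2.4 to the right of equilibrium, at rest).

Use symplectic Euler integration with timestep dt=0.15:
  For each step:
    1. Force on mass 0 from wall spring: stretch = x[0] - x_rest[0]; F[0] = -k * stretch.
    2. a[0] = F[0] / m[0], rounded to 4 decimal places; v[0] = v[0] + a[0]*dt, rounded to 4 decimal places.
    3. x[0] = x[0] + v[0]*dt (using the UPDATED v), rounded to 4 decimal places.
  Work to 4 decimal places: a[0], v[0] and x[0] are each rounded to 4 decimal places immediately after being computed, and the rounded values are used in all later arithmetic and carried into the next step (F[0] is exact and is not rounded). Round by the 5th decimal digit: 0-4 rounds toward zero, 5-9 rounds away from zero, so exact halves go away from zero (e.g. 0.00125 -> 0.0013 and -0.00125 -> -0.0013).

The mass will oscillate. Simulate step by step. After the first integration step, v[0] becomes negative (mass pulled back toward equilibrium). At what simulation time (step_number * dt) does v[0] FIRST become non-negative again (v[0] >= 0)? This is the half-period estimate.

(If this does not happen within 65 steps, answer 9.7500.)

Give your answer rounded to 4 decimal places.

Step 0: x=[9.8000] v=[0.0000]
Step 1: x=[9.7601] v=[-0.2661]
Step 2: x=[9.6809] v=[-0.5278]
Step 3: x=[9.5638] v=[-0.7807]
Step 4: x=[9.4107] v=[-1.0206]
Step 5: x=[9.2242] v=[-1.2435]
Step 6: x=[9.0073] v=[-1.4457]
Step 7: x=[8.7637] v=[-1.6239]
Step 8: x=[8.4974] v=[-1.7751]
Step 9: x=[8.2129] v=[-1.8968]
Step 10: x=[7.9149] v=[-1.9869]
Step 11: x=[7.6083] v=[-2.0440]
Step 12: x=[7.2982] v=[-2.0671]
Step 13: x=[6.9898] v=[-2.0558]
Step 14: x=[6.6883] v=[-2.0103]
Step 15: x=[6.3986] v=[-1.9314]
Step 16: x=[6.1255] v=[-1.8204]
Step 17: x=[5.8736] v=[-1.6791]
Step 18: x=[5.6471] v=[-1.5099]
Step 19: x=[5.4498] v=[-1.3156]
Step 20: x=[5.2849] v=[-1.0994]
Step 21: x=[5.1552] v=[-0.8649]
Step 22: x=[5.0628] v=[-0.6160]
Step 23: x=[5.0093] v=[-0.3569]
Step 24: x=[4.9955] v=[-0.0919]
Step 25: x=[5.0217] v=[0.1747]
First v>=0 after going negative at step 25, time=3.7500

Answer: 3.7500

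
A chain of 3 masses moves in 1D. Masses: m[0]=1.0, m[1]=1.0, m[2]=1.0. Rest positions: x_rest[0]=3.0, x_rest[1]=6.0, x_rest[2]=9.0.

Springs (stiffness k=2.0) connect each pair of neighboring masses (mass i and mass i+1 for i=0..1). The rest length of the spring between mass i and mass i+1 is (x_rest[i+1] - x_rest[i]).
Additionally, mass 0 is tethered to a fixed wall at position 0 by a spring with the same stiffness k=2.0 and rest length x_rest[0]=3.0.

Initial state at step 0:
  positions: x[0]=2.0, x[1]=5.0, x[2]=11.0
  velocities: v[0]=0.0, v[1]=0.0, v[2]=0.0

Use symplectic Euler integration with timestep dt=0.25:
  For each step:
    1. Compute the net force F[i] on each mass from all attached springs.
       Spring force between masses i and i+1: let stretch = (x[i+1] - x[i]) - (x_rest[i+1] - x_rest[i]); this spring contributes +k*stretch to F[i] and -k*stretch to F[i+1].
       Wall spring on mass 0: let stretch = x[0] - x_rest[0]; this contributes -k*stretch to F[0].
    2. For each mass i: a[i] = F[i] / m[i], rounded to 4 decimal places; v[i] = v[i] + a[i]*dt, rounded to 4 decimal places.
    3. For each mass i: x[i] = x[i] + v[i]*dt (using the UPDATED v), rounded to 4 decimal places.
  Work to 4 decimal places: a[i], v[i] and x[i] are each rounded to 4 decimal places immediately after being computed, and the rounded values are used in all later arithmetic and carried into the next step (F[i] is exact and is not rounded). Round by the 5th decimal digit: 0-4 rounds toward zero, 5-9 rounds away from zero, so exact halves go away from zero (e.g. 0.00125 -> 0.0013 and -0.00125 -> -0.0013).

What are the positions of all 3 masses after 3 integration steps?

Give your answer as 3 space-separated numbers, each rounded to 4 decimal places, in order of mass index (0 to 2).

Step 0: x=[2.0000 5.0000 11.0000] v=[0.0000 0.0000 0.0000]
Step 1: x=[2.1250 5.3750 10.6250] v=[0.5000 1.5000 -1.5000]
Step 2: x=[2.3906 6.0000 9.9688] v=[1.0625 2.5000 -2.6250]
Step 3: x=[2.8086 6.6699 9.1915] v=[1.6719 2.6797 -3.1094]

Answer: 2.8086 6.6699 9.1915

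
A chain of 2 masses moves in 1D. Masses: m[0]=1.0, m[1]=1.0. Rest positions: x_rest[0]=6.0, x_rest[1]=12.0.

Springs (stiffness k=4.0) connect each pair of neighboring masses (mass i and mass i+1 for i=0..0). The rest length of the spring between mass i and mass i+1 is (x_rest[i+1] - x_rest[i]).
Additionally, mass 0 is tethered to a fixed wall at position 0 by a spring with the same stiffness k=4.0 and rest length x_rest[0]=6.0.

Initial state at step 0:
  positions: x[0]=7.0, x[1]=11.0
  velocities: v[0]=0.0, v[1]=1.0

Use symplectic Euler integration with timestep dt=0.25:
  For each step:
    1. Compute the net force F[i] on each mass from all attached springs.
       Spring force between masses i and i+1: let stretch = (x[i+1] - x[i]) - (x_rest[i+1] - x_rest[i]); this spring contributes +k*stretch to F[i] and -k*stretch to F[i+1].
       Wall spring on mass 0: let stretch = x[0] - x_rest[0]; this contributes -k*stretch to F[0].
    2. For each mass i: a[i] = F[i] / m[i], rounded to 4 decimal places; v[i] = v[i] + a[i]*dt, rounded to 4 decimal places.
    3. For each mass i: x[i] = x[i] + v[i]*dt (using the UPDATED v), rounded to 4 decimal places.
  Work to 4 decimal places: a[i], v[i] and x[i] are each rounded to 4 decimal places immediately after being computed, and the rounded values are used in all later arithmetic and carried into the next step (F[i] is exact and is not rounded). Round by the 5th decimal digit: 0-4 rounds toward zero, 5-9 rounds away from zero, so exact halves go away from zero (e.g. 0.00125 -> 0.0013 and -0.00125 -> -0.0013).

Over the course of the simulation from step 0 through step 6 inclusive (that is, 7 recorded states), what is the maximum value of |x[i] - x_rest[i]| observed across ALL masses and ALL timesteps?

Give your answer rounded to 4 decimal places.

Step 0: x=[7.0000 11.0000] v=[0.0000 1.0000]
Step 1: x=[6.2500 11.7500] v=[-3.0000 3.0000]
Step 2: x=[5.3125 12.6250] v=[-3.7500 3.5000]
Step 3: x=[4.8750 13.1719] v=[-1.7500 2.1875]
Step 4: x=[5.2930 13.1446] v=[1.6719 -0.1094]
Step 5: x=[6.3506 12.6544] v=[4.2305 -1.9610]
Step 6: x=[7.3965 12.0882] v=[4.1837 -2.2648]
Max displacement = 1.3965

Answer: 1.3965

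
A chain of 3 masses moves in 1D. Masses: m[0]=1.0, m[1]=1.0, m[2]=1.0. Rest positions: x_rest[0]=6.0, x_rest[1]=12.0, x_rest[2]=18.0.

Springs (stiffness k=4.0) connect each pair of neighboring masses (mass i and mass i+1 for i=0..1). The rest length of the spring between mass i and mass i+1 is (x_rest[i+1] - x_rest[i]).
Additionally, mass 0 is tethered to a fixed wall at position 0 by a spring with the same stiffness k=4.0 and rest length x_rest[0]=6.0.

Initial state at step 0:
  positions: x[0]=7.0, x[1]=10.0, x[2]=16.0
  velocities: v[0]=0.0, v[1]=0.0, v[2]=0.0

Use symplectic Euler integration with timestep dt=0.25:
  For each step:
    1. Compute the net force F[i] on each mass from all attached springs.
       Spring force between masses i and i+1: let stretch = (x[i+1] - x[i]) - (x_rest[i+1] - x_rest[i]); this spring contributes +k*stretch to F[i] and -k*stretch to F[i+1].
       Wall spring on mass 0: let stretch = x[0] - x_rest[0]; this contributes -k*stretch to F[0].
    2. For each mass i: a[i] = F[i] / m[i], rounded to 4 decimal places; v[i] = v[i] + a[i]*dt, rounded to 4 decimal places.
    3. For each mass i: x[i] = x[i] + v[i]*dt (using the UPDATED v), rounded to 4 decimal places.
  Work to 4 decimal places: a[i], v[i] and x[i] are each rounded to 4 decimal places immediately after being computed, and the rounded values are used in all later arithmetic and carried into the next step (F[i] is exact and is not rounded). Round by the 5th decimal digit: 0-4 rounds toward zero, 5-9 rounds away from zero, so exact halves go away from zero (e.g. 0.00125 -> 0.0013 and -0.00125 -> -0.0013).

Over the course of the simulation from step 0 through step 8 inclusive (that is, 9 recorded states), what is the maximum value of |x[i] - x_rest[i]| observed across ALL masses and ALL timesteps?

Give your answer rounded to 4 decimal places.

Answer: 2.0625

Derivation:
Step 0: x=[7.0000 10.0000 16.0000] v=[0.0000 0.0000 0.0000]
Step 1: x=[6.0000 10.7500 16.0000] v=[-4.0000 3.0000 0.0000]
Step 2: x=[4.6875 11.6250 16.1875] v=[-5.2500 3.5000 0.7500]
Step 3: x=[3.9375 11.9063 16.7344] v=[-3.0000 1.1250 2.1875]
Step 4: x=[4.1953 11.4024 17.5743] v=[1.0313 -2.0157 3.3594]
Step 5: x=[5.2061 10.6397 18.3712] v=[4.0431 -3.0509 3.1875]
Step 6: x=[6.2738 10.4515 18.7352] v=[4.2706 -0.7530 1.4560]
Step 7: x=[6.8174 11.2898 18.5283] v=[2.1745 3.3530 -0.8277]
Step 8: x=[6.7748 12.8196 18.0118] v=[-0.1705 6.1191 -2.0662]
Max displacement = 2.0625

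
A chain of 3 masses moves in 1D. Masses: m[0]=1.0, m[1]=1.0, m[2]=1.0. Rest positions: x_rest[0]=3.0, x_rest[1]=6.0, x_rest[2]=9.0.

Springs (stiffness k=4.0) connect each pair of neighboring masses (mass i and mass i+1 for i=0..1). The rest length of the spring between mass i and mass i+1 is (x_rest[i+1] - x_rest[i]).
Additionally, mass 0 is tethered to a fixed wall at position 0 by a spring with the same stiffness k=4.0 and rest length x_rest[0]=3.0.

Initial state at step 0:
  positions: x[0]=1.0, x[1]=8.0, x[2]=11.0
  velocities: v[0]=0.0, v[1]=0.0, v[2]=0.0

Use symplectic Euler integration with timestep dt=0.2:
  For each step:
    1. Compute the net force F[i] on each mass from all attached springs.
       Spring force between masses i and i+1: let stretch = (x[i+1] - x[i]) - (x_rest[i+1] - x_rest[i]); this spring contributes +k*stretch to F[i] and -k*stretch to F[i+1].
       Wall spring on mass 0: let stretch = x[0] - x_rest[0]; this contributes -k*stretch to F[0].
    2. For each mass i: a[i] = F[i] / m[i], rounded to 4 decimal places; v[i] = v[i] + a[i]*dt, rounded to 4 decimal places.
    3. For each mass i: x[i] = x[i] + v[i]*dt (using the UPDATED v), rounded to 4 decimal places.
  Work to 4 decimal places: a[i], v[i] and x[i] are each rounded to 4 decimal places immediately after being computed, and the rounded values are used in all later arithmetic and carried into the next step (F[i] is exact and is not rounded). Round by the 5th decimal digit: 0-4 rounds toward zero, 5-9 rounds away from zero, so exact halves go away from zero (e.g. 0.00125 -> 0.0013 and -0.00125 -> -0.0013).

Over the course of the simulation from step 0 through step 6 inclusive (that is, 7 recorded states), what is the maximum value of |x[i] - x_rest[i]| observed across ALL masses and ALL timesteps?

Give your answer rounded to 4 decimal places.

Step 0: x=[1.0000 8.0000 11.0000] v=[0.0000 0.0000 0.0000]
Step 1: x=[1.9600 7.3600 11.0000] v=[4.8000 -3.2000 0.0000]
Step 2: x=[3.4704 6.4384 10.8976] v=[7.5520 -4.6080 -0.5120]
Step 3: x=[4.9004 5.7554 10.5617] v=[7.1501 -3.4150 -1.6794]
Step 4: x=[5.6832 5.7046 9.9368] v=[3.9138 -0.2540 -3.1244]
Step 5: x=[5.5601 6.3275 9.1148] v=[-0.6156 3.1146 -4.1102]
Step 6: x=[4.6701 7.2736 8.3268] v=[-4.4498 4.7305 -3.9400]
Max displacement = 2.6832

Answer: 2.6832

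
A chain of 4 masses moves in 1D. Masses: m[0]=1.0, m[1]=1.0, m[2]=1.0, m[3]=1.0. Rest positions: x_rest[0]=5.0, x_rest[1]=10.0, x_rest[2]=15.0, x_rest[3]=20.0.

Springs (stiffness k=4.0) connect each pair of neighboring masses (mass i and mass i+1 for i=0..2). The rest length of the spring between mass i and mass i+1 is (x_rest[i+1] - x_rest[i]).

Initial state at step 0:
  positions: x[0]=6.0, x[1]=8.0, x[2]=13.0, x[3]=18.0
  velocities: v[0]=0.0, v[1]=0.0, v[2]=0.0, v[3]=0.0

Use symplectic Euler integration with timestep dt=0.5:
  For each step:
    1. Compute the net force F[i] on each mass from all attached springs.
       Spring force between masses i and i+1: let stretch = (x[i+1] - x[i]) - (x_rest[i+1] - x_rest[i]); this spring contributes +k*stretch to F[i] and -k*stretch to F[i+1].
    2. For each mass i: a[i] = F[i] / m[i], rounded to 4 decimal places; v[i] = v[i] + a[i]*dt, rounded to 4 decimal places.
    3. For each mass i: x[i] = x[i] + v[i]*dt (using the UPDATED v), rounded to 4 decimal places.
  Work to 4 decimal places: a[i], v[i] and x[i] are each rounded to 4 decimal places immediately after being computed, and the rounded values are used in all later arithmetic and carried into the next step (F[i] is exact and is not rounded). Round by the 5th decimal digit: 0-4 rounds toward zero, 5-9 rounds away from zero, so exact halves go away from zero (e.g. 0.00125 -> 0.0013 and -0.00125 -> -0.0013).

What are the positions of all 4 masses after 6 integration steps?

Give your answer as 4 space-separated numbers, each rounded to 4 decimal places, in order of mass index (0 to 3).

Step 0: x=[6.0000 8.0000 13.0000 18.0000] v=[0.0000 0.0000 0.0000 0.0000]
Step 1: x=[3.0000 11.0000 13.0000 18.0000] v=[-6.0000 6.0000 0.0000 0.0000]
Step 2: x=[3.0000 8.0000 16.0000 18.0000] v=[0.0000 -6.0000 6.0000 0.0000]
Step 3: x=[3.0000 8.0000 13.0000 21.0000] v=[0.0000 0.0000 -6.0000 6.0000]
Step 4: x=[3.0000 8.0000 13.0000 21.0000] v=[0.0000 0.0000 0.0000 0.0000]
Step 5: x=[3.0000 8.0000 16.0000 18.0000] v=[0.0000 0.0000 6.0000 -6.0000]
Step 6: x=[3.0000 11.0000 13.0000 18.0000] v=[0.0000 6.0000 -6.0000 0.0000]

Answer: 3.0000 11.0000 13.0000 18.0000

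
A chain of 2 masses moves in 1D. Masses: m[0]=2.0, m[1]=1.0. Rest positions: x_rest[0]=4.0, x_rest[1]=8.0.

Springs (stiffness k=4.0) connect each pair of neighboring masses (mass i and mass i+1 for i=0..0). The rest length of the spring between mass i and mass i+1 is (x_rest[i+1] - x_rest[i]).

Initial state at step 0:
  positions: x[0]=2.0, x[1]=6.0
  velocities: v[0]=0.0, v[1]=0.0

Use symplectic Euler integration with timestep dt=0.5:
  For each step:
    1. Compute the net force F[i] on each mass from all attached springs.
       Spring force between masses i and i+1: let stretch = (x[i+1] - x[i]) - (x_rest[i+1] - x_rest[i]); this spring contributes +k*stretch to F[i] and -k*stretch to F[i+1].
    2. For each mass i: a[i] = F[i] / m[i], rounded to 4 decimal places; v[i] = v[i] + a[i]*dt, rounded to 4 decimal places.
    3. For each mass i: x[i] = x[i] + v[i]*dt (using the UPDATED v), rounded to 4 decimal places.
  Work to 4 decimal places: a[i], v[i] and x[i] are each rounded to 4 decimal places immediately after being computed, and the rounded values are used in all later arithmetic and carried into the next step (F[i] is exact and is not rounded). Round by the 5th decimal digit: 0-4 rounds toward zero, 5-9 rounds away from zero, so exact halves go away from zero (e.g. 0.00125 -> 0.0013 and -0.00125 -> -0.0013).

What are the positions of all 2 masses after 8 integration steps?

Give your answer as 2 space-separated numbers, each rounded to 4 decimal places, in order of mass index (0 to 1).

Answer: 2.0000 6.0000

Derivation:
Step 0: x=[2.0000 6.0000] v=[0.0000 0.0000]
Step 1: x=[2.0000 6.0000] v=[0.0000 0.0000]
Step 2: x=[2.0000 6.0000] v=[0.0000 0.0000]
Step 3: x=[2.0000 6.0000] v=[0.0000 0.0000]
Step 4: x=[2.0000 6.0000] v=[0.0000 0.0000]
Step 5: x=[2.0000 6.0000] v=[0.0000 0.0000]
Step 6: x=[2.0000 6.0000] v=[0.0000 0.0000]
Step 7: x=[2.0000 6.0000] v=[0.0000 0.0000]
Step 8: x=[2.0000 6.0000] v=[0.0000 0.0000]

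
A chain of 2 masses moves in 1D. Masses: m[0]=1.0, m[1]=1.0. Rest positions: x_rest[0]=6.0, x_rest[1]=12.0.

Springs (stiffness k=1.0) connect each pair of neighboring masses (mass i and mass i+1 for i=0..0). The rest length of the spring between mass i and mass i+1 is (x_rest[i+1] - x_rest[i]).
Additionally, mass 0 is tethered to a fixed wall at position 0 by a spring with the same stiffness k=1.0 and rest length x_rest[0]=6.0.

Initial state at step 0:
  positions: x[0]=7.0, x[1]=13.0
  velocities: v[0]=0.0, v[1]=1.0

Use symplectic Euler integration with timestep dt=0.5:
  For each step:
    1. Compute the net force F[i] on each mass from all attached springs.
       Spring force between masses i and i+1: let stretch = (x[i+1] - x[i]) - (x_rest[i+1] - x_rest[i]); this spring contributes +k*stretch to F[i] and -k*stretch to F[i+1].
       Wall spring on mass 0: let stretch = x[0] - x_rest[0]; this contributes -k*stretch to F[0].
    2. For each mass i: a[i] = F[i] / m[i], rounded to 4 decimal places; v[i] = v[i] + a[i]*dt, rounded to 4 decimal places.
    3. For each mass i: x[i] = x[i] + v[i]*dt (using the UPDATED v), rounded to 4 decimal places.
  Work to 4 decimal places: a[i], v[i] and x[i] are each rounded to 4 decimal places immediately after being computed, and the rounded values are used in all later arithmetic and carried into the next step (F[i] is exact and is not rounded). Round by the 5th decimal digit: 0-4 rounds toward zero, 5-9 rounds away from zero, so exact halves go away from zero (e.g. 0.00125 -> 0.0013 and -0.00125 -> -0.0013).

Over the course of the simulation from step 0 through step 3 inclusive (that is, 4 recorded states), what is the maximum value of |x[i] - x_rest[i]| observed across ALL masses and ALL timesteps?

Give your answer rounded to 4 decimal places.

Step 0: x=[7.0000 13.0000] v=[0.0000 1.0000]
Step 1: x=[6.7500 13.5000] v=[-0.5000 1.0000]
Step 2: x=[6.5000 13.8125] v=[-0.5000 0.6250]
Step 3: x=[6.4531 13.7969] v=[-0.0938 -0.0313]
Max displacement = 1.8125

Answer: 1.8125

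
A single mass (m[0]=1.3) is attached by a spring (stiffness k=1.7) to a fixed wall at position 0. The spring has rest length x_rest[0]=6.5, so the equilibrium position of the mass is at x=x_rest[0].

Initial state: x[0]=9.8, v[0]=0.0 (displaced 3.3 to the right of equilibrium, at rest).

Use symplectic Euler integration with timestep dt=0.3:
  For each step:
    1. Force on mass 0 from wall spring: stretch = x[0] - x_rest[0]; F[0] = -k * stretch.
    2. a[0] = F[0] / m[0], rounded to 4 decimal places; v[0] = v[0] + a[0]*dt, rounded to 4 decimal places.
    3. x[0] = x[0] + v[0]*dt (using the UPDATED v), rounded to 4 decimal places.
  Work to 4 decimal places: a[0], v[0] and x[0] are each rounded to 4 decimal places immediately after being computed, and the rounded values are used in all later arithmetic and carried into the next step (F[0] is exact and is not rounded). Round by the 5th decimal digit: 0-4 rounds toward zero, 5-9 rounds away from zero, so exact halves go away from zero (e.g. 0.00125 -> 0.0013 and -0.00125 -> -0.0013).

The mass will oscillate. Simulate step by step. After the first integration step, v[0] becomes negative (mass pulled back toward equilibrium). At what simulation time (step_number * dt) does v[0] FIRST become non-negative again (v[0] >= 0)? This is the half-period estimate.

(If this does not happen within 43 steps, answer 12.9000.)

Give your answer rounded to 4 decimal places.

Answer: 3.0000

Derivation:
Step 0: x=[9.8000] v=[0.0000]
Step 1: x=[9.4116] v=[-1.2946]
Step 2: x=[8.6805] v=[-2.4369]
Step 3: x=[7.6928] v=[-3.2923]
Step 4: x=[6.5647] v=[-3.7602]
Step 5: x=[5.4290] v=[-3.7856]
Step 6: x=[4.4194] v=[-3.3655]
Step 7: x=[3.6546] v=[-2.5493]
Step 8: x=[3.2247] v=[-1.4330]
Step 9: x=[3.1803] v=[-0.1481]
Step 10: x=[3.5266] v=[1.1542]
First v>=0 after going negative at step 10, time=3.0000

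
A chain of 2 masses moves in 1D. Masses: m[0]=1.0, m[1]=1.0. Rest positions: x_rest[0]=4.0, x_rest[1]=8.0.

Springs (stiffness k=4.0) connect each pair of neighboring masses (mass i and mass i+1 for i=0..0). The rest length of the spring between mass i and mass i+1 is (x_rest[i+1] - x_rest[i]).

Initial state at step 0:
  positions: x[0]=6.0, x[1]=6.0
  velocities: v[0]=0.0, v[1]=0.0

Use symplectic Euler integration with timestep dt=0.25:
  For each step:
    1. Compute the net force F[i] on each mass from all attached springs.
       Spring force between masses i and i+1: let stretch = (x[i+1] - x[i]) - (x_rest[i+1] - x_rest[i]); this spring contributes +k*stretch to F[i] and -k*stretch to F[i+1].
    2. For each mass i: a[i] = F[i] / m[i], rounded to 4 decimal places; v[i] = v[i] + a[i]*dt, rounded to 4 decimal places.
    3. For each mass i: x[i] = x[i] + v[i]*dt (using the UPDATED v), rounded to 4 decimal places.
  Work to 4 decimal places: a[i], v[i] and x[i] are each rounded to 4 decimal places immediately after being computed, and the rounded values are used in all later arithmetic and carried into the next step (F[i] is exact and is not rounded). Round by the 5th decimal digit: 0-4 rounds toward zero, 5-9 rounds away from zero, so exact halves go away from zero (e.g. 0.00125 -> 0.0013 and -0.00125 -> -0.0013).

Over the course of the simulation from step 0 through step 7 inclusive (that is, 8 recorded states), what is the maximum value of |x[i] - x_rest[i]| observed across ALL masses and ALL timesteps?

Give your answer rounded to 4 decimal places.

Step 0: x=[6.0000 6.0000] v=[0.0000 0.0000]
Step 1: x=[5.0000 7.0000] v=[-4.0000 4.0000]
Step 2: x=[3.5000 8.5000] v=[-6.0000 6.0000]
Step 3: x=[2.2500 9.7500] v=[-5.0000 5.0000]
Step 4: x=[1.8750 10.1250] v=[-1.5000 1.5000]
Step 5: x=[2.5625 9.4375] v=[2.7500 -2.7500]
Step 6: x=[3.9688 8.0313] v=[5.6250 -5.6250]
Step 7: x=[5.3907 6.6094] v=[5.6875 -5.6875]
Max displacement = 2.1250

Answer: 2.1250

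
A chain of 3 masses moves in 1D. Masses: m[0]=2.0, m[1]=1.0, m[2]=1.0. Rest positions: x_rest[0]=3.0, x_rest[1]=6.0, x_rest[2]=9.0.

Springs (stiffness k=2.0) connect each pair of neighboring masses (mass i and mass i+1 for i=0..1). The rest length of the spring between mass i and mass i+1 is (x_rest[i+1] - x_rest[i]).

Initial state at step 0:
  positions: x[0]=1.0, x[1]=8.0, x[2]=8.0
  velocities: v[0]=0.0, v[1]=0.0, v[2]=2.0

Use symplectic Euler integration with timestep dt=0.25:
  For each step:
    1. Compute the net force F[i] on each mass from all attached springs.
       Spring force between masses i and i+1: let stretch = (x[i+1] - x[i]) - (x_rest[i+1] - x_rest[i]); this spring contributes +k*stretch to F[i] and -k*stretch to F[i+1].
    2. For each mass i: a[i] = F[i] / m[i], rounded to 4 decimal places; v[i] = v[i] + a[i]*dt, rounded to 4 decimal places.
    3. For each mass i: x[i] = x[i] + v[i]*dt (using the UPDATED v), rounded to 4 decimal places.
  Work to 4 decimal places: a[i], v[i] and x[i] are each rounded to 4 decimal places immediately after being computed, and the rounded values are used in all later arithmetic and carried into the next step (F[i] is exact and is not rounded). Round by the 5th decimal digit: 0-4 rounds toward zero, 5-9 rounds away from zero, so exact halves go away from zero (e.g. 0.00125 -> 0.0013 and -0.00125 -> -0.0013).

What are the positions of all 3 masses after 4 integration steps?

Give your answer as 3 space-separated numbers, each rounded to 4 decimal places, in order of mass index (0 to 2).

Answer: 2.6199 3.5136 11.2468

Derivation:
Step 0: x=[1.0000 8.0000 8.0000] v=[0.0000 0.0000 2.0000]
Step 1: x=[1.2500 7.1250 8.8750] v=[1.0000 -3.5000 3.5000]
Step 2: x=[1.6797 5.7344 9.9063] v=[1.7188 -5.5625 4.1250]
Step 3: x=[2.1753 4.3584 10.7911] v=[1.9825 -5.5039 3.5391]
Step 4: x=[2.6199 3.5136 11.2468] v=[1.7783 -3.3791 1.8228]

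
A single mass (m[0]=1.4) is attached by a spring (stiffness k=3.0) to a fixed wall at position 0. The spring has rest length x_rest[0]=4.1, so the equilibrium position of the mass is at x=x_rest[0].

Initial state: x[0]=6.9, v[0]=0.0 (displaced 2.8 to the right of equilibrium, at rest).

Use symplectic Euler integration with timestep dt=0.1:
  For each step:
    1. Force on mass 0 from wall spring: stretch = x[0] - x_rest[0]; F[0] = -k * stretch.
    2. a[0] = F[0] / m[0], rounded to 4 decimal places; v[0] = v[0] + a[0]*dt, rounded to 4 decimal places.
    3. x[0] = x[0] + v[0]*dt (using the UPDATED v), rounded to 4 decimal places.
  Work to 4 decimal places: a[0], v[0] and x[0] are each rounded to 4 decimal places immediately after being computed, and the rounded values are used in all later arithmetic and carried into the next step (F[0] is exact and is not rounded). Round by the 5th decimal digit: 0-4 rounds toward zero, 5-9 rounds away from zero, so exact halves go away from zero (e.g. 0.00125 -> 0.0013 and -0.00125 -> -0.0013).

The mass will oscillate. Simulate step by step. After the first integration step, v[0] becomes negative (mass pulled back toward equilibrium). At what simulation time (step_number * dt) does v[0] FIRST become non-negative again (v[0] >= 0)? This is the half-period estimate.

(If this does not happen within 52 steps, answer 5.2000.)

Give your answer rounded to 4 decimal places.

Answer: 2.2000

Derivation:
Step 0: x=[6.9000] v=[0.0000]
Step 1: x=[6.8400] v=[-0.6000]
Step 2: x=[6.7213] v=[-1.1871]
Step 3: x=[6.5464] v=[-1.7488]
Step 4: x=[6.3191] v=[-2.2730]
Step 5: x=[6.0443] v=[-2.7485]
Step 6: x=[5.7278] v=[-3.1651]
Step 7: x=[5.3764] v=[-3.5139]
Step 8: x=[4.9977] v=[-3.7874]
Step 9: x=[4.5997] v=[-3.9798]
Step 10: x=[4.1910] v=[-4.0869]
Step 11: x=[3.7804] v=[-4.1064]
Step 12: x=[3.3766] v=[-4.0379]
Step 13: x=[2.9883] v=[-3.8829]
Step 14: x=[2.6238] v=[-3.6447]
Step 15: x=[2.2910] v=[-3.3284]
Step 16: x=[1.9969] v=[-2.9408]
Step 17: x=[1.7479] v=[-2.4901]
Step 18: x=[1.5493] v=[-1.9861]
Step 19: x=[1.4054] v=[-1.4395]
Step 20: x=[1.3192] v=[-0.8621]
Step 21: x=[1.2926] v=[-0.2662]
Step 22: x=[1.3261] v=[0.3354]
First v>=0 after going negative at step 22, time=2.2000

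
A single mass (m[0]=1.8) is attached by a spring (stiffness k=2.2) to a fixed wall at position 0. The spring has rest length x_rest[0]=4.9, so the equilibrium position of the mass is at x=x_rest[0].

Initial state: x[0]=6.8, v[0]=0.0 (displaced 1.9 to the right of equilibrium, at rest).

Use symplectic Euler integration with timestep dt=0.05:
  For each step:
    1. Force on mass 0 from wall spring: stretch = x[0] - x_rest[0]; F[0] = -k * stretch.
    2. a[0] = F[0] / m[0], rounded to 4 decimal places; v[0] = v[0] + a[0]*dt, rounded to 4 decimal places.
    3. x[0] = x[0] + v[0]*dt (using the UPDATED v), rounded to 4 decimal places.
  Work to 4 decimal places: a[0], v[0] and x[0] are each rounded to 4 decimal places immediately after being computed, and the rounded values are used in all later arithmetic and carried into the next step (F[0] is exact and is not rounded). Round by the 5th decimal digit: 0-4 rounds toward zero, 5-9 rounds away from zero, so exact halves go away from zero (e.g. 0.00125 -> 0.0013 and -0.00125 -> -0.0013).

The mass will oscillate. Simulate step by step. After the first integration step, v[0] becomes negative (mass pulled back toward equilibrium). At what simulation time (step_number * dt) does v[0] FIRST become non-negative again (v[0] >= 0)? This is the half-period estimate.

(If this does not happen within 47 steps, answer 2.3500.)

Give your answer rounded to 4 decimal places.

Answer: 2.3500

Derivation:
Step 0: x=[6.8000] v=[0.0000]
Step 1: x=[6.7942] v=[-0.1161]
Step 2: x=[6.7826] v=[-0.2319]
Step 3: x=[6.7653] v=[-0.3470]
Step 4: x=[6.7423] v=[-0.4610]
Step 5: x=[6.7136] v=[-0.5736]
Step 6: x=[6.6794] v=[-0.6844]
Step 7: x=[6.6397] v=[-0.7931]
Step 8: x=[6.5947] v=[-0.8994]
Step 9: x=[6.5446] v=[-1.0030]
Step 10: x=[6.4894] v=[-1.1035]
Step 11: x=[6.4294] v=[-1.2006]
Step 12: x=[6.3647] v=[-1.2941]
Step 13: x=[6.2955] v=[-1.3836]
Step 14: x=[6.2221] v=[-1.4689]
Step 15: x=[6.1446] v=[-1.5497]
Step 16: x=[6.0633] v=[-1.6258]
Step 17: x=[5.9785] v=[-1.6969]
Step 18: x=[5.8904] v=[-1.7628]
Step 19: x=[5.7992] v=[-1.8233]
Step 20: x=[5.7053] v=[-1.8783]
Step 21: x=[5.6089] v=[-1.9275]
Step 22: x=[5.5104] v=[-1.9708]
Step 23: x=[5.4100] v=[-2.0081]
Step 24: x=[5.3080] v=[-2.0393]
Step 25: x=[5.2048] v=[-2.0642]
Step 26: x=[5.1007] v=[-2.0828]
Step 27: x=[4.9959] v=[-2.0951]
Step 28: x=[4.8909] v=[-2.1010]
Step 29: x=[4.7859] v=[-2.1004]
Step 30: x=[4.6812] v=[-2.0934]
Step 31: x=[4.5772] v=[-2.0800]
Step 32: x=[4.4742] v=[-2.0603]
Step 33: x=[4.3725] v=[-2.0343]
Step 34: x=[4.2724] v=[-2.0021]
Step 35: x=[4.1742] v=[-1.9637]
Step 36: x=[4.0782] v=[-1.9193]
Step 37: x=[3.9847] v=[-1.8691]
Step 38: x=[3.8940] v=[-1.8132]
Step 39: x=[3.8064] v=[-1.7517]
Step 40: x=[3.7222] v=[-1.6849]
Step 41: x=[3.6416] v=[-1.6129]
Step 42: x=[3.5648] v=[-1.5360]
Step 43: x=[3.4921] v=[-1.4544]
Step 44: x=[3.4237] v=[-1.3684]
Step 45: x=[3.3598] v=[-1.2782]
Step 46: x=[3.3006] v=[-1.1841]
Step 47: x=[3.2463] v=[-1.0864]
v[0] did not become non-negative within 47 steps; using fallback time=2.3500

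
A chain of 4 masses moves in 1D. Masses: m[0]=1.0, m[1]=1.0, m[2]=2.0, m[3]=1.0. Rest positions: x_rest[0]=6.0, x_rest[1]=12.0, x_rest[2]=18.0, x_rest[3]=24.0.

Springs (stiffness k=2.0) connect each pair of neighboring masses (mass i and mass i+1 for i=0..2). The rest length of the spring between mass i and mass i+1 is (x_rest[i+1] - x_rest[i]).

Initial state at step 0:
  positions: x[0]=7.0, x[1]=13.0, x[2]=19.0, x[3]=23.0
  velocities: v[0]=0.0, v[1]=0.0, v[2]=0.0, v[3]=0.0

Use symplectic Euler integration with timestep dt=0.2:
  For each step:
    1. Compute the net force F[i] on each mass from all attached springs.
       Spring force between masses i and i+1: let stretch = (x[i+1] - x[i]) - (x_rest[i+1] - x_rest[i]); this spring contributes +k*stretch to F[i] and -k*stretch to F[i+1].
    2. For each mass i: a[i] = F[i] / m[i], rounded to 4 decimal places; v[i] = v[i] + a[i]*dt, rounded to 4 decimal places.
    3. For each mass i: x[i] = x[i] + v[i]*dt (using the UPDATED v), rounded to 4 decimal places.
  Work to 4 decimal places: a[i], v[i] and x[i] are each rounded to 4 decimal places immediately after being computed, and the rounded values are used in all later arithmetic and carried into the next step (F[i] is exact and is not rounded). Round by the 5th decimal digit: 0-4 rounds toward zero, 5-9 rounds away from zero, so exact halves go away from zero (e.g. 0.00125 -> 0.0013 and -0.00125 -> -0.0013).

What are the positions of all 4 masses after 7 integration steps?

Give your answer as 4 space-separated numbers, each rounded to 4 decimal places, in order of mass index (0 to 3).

Answer: 6.9225 12.5440 17.9961 25.5414

Derivation:
Step 0: x=[7.0000 13.0000 19.0000 23.0000] v=[0.0000 0.0000 0.0000 0.0000]
Step 1: x=[7.0000 13.0000 18.9200 23.1600] v=[0.0000 0.0000 -0.4000 0.8000]
Step 2: x=[7.0000 12.9936 18.7728 23.4608] v=[0.0000 -0.0320 -0.7360 1.5040]
Step 3: x=[6.9995 12.9700 18.5820 23.8666] v=[-0.0026 -0.1178 -0.9542 2.0288]
Step 4: x=[6.9966 12.9178 18.3781 24.3296] v=[-0.0144 -0.2612 -1.0197 2.3150]
Step 5: x=[6.9874 12.8287 18.1938 24.7965] v=[-0.0459 -0.4456 -0.9215 2.3344]
Step 6: x=[6.9655 12.7015 18.0590 25.2152] v=[-0.1094 -0.6361 -0.6740 2.0933]
Step 7: x=[6.9225 12.5440 17.9961 25.5414] v=[-0.2150 -0.7875 -0.3143 1.6308]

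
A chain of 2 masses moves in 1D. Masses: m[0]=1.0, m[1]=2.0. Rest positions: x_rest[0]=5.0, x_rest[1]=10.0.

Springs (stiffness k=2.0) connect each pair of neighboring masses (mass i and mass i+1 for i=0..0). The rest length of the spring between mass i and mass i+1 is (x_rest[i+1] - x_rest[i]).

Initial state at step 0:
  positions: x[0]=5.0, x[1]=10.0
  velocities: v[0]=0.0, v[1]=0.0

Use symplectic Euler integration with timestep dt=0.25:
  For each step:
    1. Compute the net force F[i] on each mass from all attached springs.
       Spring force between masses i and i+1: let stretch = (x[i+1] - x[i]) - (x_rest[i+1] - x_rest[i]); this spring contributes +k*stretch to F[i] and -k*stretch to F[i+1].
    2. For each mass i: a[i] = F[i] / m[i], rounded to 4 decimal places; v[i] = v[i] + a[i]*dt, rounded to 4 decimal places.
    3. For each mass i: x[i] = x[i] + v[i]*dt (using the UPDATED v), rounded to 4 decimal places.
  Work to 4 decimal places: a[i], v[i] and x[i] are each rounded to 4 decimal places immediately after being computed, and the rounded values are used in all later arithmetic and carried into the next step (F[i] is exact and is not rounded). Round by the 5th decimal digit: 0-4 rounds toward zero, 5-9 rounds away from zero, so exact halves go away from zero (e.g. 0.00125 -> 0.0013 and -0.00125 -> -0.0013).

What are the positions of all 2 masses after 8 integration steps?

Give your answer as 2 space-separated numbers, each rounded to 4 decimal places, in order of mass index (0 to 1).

Answer: 5.0000 10.0000

Derivation:
Step 0: x=[5.0000 10.0000] v=[0.0000 0.0000]
Step 1: x=[5.0000 10.0000] v=[0.0000 0.0000]
Step 2: x=[5.0000 10.0000] v=[0.0000 0.0000]
Step 3: x=[5.0000 10.0000] v=[0.0000 0.0000]
Step 4: x=[5.0000 10.0000] v=[0.0000 0.0000]
Step 5: x=[5.0000 10.0000] v=[0.0000 0.0000]
Step 6: x=[5.0000 10.0000] v=[0.0000 0.0000]
Step 7: x=[5.0000 10.0000] v=[0.0000 0.0000]
Step 8: x=[5.0000 10.0000] v=[0.0000 0.0000]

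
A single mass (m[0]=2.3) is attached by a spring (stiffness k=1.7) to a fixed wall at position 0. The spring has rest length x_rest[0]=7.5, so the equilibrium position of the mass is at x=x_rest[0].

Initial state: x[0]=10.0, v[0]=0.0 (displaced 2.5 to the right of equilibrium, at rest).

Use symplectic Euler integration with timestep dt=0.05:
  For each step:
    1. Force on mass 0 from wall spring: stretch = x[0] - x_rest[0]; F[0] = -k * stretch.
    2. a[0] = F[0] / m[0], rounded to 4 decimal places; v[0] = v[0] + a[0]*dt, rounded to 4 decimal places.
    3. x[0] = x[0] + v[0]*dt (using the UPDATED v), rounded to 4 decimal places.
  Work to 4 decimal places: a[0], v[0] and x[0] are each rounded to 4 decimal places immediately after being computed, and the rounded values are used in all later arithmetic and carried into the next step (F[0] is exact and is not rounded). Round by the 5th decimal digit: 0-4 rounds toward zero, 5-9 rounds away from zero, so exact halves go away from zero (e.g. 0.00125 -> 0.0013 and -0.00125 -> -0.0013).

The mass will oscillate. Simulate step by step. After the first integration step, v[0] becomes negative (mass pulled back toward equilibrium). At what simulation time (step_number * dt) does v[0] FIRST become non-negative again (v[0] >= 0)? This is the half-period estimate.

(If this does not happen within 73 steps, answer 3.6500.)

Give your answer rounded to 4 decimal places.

Answer: 3.6500

Derivation:
Step 0: x=[10.0000] v=[0.0000]
Step 1: x=[9.9954] v=[-0.0924]
Step 2: x=[9.9862] v=[-0.1846]
Step 3: x=[9.9724] v=[-0.2765]
Step 4: x=[9.9540] v=[-0.3679]
Step 5: x=[9.9311] v=[-0.4586]
Step 6: x=[9.9037] v=[-0.5484]
Step 7: x=[9.8718] v=[-0.6372]
Step 8: x=[9.8356] v=[-0.7249]
Step 9: x=[9.7950] v=[-0.8112]
Step 10: x=[9.7502] v=[-0.8960]
Step 11: x=[9.7012] v=[-0.9792]
Step 12: x=[9.6482] v=[-1.0606]
Step 13: x=[9.5912] v=[-1.1400]
Step 14: x=[9.5303] v=[-1.2173]
Step 15: x=[9.4657] v=[-1.2923]
Step 16: x=[9.3975] v=[-1.3649]
Step 17: x=[9.3258] v=[-1.4350]
Step 18: x=[9.2507] v=[-1.5025]
Step 19: x=[9.1723] v=[-1.5672]
Step 20: x=[9.0909] v=[-1.6290]
Step 21: x=[9.0065] v=[-1.6878]
Step 22: x=[8.9193] v=[-1.7435]
Step 23: x=[8.8295] v=[-1.7960]
Step 24: x=[8.7372] v=[-1.8451]
Step 25: x=[8.6427] v=[-1.8908]
Step 26: x=[8.5461] v=[-1.9330]
Step 27: x=[8.4475] v=[-1.9717]
Step 28: x=[8.3472] v=[-2.0067]
Step 29: x=[8.2453] v=[-2.0380]
Step 30: x=[8.1420] v=[-2.0655]
Step 31: x=[8.0375] v=[-2.0892]
Step 32: x=[7.9320] v=[-2.1091]
Step 33: x=[7.8257] v=[-2.1251]
Step 34: x=[7.7188] v=[-2.1371]
Step 35: x=[7.6115] v=[-2.1452]
Step 36: x=[7.5040] v=[-2.1493]
Step 37: x=[7.3965] v=[-2.1495]
Step 38: x=[7.2892] v=[-2.1457]
Step 39: x=[7.1823] v=[-2.1379]
Step 40: x=[7.0760] v=[-2.1262]
Step 41: x=[6.9705] v=[-2.1105]
Step 42: x=[6.8660] v=[-2.0909]
Step 43: x=[6.7626] v=[-2.0675]
Step 44: x=[6.6606] v=[-2.0403]
Step 45: x=[6.5601] v=[-2.0093]
Step 46: x=[6.4614] v=[-1.9746]
Step 47: x=[6.3646] v=[-1.9362]
Step 48: x=[6.2699] v=[-1.8942]
Step 49: x=[6.1775] v=[-1.8487]
Step 50: x=[6.0875] v=[-1.7998]
Step 51: x=[6.0001] v=[-1.7476]
Step 52: x=[5.9155] v=[-1.6922]
Step 53: x=[5.8338] v=[-1.6336]
Step 54: x=[5.7552] v=[-1.5720]
Step 55: x=[5.6798] v=[-1.5075]
Step 56: x=[5.6078] v=[-1.4402]
Step 57: x=[5.5393] v=[-1.3703]
Step 58: x=[5.4744] v=[-1.2978]
Step 59: x=[5.4133] v=[-1.2229]
Step 60: x=[5.3560] v=[-1.1458]
Step 61: x=[5.3027] v=[-1.0666]
Step 62: x=[5.2534] v=[-0.9854]
Step 63: x=[5.2083] v=[-0.9024]
Step 64: x=[5.1674] v=[-0.8177]
Step 65: x=[5.1308] v=[-0.7315]
Step 66: x=[5.0986] v=[-0.6439]
Step 67: x=[5.0708] v=[-0.5552]
Step 68: x=[5.0475] v=[-0.4654]
Step 69: x=[5.0288] v=[-0.3748]
Step 70: x=[5.0146] v=[-0.2835]
Step 71: x=[5.0050] v=[-0.1917]
Step 72: x=[5.0000] v=[-0.0995]
Step 73: x=[4.9996] v=[-0.0071]
v[0] did not become non-negative within 73 steps; using fallback time=3.6500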